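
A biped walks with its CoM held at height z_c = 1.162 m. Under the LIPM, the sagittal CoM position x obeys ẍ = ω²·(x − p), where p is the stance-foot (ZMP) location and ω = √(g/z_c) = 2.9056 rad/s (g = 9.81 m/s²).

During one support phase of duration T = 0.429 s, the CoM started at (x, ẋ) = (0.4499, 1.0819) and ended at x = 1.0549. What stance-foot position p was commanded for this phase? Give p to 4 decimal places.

p = 0.4375

ωT = 2.9056·0.429 = 1.246502; cosh(ωT) = 1.882833, sinh(ωT) = 1.595324
x(T) = p + (x₀−p)·cosh(ωT) + (ẋ₀/ω)·sinh(ωT) ⇒ p·(1 − cosh) = x(T) − x₀·cosh − (ẋ₀/ω)·sinh
numerator   = 1.0549 − (0.4499)·1.882833 − (1.0819/2.9056)·1.595324 = -0.386205
denominator = 1 − 1.882833 = -0.882833
p = -0.386205 / -0.882833 = 0.4375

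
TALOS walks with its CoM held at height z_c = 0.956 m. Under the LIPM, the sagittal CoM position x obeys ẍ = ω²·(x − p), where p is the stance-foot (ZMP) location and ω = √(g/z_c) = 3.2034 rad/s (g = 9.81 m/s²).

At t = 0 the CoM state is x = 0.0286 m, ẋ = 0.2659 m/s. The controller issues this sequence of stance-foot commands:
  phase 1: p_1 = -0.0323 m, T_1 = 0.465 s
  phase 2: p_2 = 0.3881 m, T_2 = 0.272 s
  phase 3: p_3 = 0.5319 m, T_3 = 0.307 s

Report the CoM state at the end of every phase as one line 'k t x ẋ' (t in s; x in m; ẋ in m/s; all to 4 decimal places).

1 0.4650 0.2843 1.0303
2 0.7370 0.5595 1.1191
3 1.0440 0.9756 1.8068

phase 1: p=-0.0323, T=0.465, ωT=1.489581, cosh=2.330352, sinh=2.104885; start (x,ẋ)=(0.028600, 0.265900) → end (x,ẋ)=(0.284336, 1.030276)
phase 2: p=0.3881, T=0.272, ωT=0.871325, cosh=1.404236, sinh=0.985839; start (x,ẋ)=(0.284336, 1.030276) → end (x,ẋ)=(0.559455, 1.119059)
phase 3: p=0.5319, T=0.307, ωT=0.983444, cosh=1.523834, sinh=1.149814; start (x,ẋ)=(0.559455, 1.119059) → end (x,ẋ)=(0.975560, 1.806756)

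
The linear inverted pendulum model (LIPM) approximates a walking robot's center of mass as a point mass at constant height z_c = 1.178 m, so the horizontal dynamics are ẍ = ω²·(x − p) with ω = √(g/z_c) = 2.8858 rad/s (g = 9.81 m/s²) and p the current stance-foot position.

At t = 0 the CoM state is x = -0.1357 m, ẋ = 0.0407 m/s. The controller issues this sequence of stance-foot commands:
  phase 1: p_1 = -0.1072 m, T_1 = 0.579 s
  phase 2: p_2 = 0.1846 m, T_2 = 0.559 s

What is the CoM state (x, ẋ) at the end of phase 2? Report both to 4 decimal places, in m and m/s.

phase 1: p=-0.1072, T=0.579, ωT=1.670878, cosh=2.752458, sinh=2.564377; start (x,ẋ)=(-0.135700, 0.040700) → end (x,ẋ)=(-0.149478, -0.098883)
phase 2: p=0.1846, T=0.559, ωT=1.613162, cosh=2.608956, sinh=2.409700; start (x,ẋ)=(-0.149478, -0.098883) → end (x,ẋ)=(-0.769565, -2.581132)

x = -0.7696, ẋ = -2.5811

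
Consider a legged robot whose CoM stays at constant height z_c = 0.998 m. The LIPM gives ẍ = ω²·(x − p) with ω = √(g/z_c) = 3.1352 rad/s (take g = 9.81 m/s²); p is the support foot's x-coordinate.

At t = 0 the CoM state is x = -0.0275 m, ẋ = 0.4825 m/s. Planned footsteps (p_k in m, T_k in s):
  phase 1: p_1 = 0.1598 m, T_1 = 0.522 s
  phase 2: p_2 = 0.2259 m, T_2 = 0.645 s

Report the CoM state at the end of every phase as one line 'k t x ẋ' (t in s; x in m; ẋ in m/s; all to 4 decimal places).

phase 1: p=0.1598, T=0.522, ωT=1.636574, cosh=2.666093, sinh=2.471447; start (x,ẋ)=(-0.027500, 0.482500) → end (x,ẋ)=(0.040791, -0.164901)
phase 2: p=0.2259, T=0.645, ωT=2.022204, cosh=3.843661, sinh=3.711297; start (x,ẋ)=(0.040791, -0.164901) → end (x,ẋ)=(-0.680798, -2.787690)

1 0.5220 0.0408 -0.1649
2 1.1670 -0.6808 -2.7877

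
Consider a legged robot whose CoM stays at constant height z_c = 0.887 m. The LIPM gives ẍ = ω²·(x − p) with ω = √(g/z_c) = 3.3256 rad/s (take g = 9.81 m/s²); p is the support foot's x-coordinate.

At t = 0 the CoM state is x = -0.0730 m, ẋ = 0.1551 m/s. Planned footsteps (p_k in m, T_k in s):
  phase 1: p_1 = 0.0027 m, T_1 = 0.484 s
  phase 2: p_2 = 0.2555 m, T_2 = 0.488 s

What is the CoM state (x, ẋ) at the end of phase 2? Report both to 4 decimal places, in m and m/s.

phase 1: p=0.0027, T=0.484, ωT=1.609590, cosh=2.600366, sinh=2.400396; start (x,ẋ)=(-0.073000, 0.155100) → end (x,ẋ)=(-0.082198, -0.200978)
phase 2: p=0.2555, T=0.488, ωT=1.622893, cosh=2.632528, sinh=2.435201; start (x,ẋ)=(-0.082198, -0.200978) → end (x,ẋ)=(-0.780666, -3.263925)

x = -0.7807, ẋ = -3.2639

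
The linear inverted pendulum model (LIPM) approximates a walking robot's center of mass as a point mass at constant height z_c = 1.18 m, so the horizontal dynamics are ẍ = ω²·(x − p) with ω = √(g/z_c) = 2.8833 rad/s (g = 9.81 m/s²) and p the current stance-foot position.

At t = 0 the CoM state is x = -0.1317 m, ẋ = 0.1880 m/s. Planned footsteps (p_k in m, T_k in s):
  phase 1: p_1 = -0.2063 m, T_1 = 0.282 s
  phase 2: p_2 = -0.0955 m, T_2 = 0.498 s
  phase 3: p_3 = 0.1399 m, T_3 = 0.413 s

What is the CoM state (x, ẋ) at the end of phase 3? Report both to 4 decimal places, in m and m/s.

phase 1: p=-0.2063, T=0.282, ωT=0.813091, cosh=1.349176, sinh=0.905690; start (x,ẋ)=(-0.131700, 0.188000) → end (x,ẋ)=(-0.046598, 0.448454)
phase 2: p=-0.0955, T=0.498, ωT=1.435883, cosh=2.220631, sinh=1.982726; start (x,ẋ)=(-0.046598, 0.448454) → end (x,ẋ)=(0.321477, 1.275415)
phase 3: p=0.1399, T=0.413, ωT=1.190803, cosh=1.796849, sinh=1.492872; start (x,ẋ)=(0.321477, 1.275415) → end (x,ẋ)=(1.126532, 3.073308)

x = 1.1265, ẋ = 3.0733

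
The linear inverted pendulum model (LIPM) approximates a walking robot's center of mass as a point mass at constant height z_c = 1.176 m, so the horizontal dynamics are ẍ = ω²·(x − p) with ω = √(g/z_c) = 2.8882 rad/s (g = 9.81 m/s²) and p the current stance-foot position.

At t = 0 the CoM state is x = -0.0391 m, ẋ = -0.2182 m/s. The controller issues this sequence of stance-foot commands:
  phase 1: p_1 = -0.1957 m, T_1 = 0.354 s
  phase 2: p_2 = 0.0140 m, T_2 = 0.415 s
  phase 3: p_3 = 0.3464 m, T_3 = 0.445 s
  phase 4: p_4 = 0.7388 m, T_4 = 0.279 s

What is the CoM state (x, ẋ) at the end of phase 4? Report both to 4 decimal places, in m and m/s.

x = -0.9465, ẋ = -4.2291

phase 1: p=-0.1957, T=0.354, ωT=1.022423, cosh=1.569822, sinh=1.210100; start (x,ẋ)=(-0.039100, -0.218200) → end (x,ẋ)=(-0.041287, 0.204783)
phase 2: p=0.0140, T=0.415, ωT=1.198603, cosh=1.808549, sinh=1.506933; start (x,ẋ)=(-0.041287, 0.204783) → end (x,ẋ)=(0.020857, 0.129732)
phase 3: p=0.3464, T=0.445, ωT=1.285249, cosh=1.946075, sinh=1.669493; start (x,ẋ)=(0.020857, 0.129732) → end (x,ẋ)=(-0.212141, -1.317246)
phase 4: p=0.7388, T=0.279, ωT=0.805808, cosh=1.342615, sinh=0.895889; start (x,ẋ)=(-0.212141, -1.317246) → end (x,ẋ)=(-0.946544, -4.229121)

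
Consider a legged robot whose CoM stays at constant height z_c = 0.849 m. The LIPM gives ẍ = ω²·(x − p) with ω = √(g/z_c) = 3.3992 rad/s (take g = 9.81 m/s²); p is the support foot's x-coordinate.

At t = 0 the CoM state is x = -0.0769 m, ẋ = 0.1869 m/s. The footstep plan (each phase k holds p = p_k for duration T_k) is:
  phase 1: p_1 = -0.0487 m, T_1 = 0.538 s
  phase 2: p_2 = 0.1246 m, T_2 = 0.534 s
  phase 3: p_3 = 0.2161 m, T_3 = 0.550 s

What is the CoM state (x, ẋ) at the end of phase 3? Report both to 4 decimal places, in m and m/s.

phase 1: p=-0.0487, T=0.538, ωT=1.828770, cosh=3.193416, sinh=3.032805; start (x,ẋ)=(-0.076900, 0.186900) → end (x,ẋ)=(0.028000, 0.306133)
phase 2: p=0.1246, T=0.534, ωT=1.815173, cosh=3.152474, sinh=2.989664; start (x,ẋ)=(0.028000, 0.306133) → end (x,ẋ)=(0.089321, -0.016620)
phase 3: p=0.2161, T=0.550, ωT=1.869560, cosh=3.319817, sinh=3.165625; start (x,ẋ)=(0.089321, -0.016620) → end (x,ẋ)=(-0.220262, -1.419395)

x = -0.2203, ẋ = -1.4194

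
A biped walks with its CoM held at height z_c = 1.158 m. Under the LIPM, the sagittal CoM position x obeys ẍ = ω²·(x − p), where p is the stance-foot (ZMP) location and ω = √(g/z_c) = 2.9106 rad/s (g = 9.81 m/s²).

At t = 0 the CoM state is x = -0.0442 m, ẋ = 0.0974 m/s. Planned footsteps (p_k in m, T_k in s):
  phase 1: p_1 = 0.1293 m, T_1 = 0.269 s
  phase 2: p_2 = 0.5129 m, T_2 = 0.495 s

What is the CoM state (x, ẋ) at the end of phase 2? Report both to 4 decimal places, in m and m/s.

x = -1.0009, ẋ = -4.0766

phase 1: p=0.1293, T=0.269, ωT=0.782951, cosh=1.322488, sinh=0.865433; start (x,ẋ)=(-0.044200, 0.097400) → end (x,ẋ)=(-0.071191, -0.308224)
phase 2: p=0.5129, T=0.495, ωT=1.440747, cosh=2.230300, sinh=1.993550; start (x,ẋ)=(-0.071191, -0.308224) → end (x,ẋ)=(-1.000909, -4.076575)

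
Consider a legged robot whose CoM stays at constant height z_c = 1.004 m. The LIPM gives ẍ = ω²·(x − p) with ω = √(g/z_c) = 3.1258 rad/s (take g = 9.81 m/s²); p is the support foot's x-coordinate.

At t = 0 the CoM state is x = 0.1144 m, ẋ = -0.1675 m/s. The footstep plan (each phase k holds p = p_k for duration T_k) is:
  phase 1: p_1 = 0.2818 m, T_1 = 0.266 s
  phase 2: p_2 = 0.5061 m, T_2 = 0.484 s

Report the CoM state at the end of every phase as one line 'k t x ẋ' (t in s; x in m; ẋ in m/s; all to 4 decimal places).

1 0.2660 0.0033 -0.7158
2 0.7500 -1.1853 -5.0983

phase 1: p=0.2818, T=0.266, ωT=0.831463, cosh=1.366044, sinh=0.930632; start (x,ẋ)=(0.114400, -0.167500) → end (x,ẋ)=(0.003255, -0.715774)
phase 2: p=0.5061, T=0.484, ωT=1.512887, cosh=2.380046, sinh=2.159773; start (x,ẋ)=(0.003255, -0.715774) → end (x,ẋ)=(-1.185258, -5.098290)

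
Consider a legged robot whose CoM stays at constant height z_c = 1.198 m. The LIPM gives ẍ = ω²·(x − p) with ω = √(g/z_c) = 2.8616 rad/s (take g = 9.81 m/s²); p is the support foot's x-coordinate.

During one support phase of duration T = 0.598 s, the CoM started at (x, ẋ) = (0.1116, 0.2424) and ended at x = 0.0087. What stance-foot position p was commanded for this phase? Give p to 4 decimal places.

p = 0.2890

ωT = 2.8616·0.598 = 1.711237; cosh(ωT) = 2.858223, sinh(ωT) = 2.677581
x(T) = p + (x₀−p)·cosh(ωT) + (ẋ₀/ω)·sinh(ωT) ⇒ p·(1 − cosh) = x(T) − x₀·cosh − (ẋ₀/ω)·sinh
numerator   = 0.0087 − (0.1116)·2.858223 − (0.2424/2.8616)·2.677581 = -0.537090
denominator = 1 − 2.858223 = -1.858223
p = -0.537090 / -1.858223 = 0.2890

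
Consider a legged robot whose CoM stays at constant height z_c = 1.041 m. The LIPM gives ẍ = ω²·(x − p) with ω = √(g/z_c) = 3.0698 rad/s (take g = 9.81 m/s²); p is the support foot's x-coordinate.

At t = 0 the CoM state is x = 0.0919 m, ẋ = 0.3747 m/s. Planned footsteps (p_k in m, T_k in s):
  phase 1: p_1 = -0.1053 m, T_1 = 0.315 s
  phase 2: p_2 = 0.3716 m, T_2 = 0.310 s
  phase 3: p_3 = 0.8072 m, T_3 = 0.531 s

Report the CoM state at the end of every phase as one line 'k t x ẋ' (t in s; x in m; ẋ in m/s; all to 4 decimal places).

1 0.3150 0.3288 1.2449
2 0.6250 0.7548 1.7078
3 1.1560 2.0336 4.1310

phase 1: p=-0.1053, T=0.315, ωT=0.966987, cosh=1.505118, sinh=1.124891; start (x,ẋ)=(0.091900, 0.374700) → end (x,ẋ)=(0.328813, 1.244937)
phase 2: p=0.3716, T=0.310, ωT=0.951638, cosh=1.488028, sinh=1.101920; start (x,ẋ)=(0.328813, 1.244937) → end (x,ẋ)=(0.754809, 1.707768)
phase 3: p=0.8072, T=0.531, ωT=1.630064, cosh=2.650059, sinh=2.454142; start (x,ẋ)=(0.754809, 1.707768) → end (x,ẋ)=(2.033629, 4.130983)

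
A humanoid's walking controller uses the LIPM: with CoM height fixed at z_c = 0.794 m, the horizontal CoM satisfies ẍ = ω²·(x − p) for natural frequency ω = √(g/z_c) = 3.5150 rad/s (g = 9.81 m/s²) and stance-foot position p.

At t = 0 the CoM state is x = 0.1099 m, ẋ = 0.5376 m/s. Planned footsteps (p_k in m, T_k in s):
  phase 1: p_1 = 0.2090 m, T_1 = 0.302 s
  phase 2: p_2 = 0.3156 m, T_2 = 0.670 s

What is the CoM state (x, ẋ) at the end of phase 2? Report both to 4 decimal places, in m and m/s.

phase 1: p=0.2090, T=0.302, ωT=1.061530, cosh=1.618358, sinh=1.272432; start (x,ẋ)=(0.109900, 0.537600) → end (x,ẋ)=(0.243232, 0.426795)
phase 2: p=0.3156, T=0.670, ωT=2.355050, cosh=5.316772, sinh=5.221884; start (x,ẋ)=(0.243232, 0.426795) → end (x,ẋ)=(0.564883, 0.940866)

x = 0.5649, ẋ = 0.9409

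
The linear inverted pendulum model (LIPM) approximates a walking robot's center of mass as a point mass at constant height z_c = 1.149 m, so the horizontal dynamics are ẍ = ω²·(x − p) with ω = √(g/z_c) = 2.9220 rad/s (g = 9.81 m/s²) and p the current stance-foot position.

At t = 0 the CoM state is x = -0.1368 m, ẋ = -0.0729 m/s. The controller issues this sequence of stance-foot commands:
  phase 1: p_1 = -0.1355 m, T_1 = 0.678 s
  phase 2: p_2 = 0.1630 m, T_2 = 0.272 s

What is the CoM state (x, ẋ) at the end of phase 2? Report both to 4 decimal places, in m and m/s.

x = -0.4448, ẋ = -1.3863

phase 1: p=-0.1355, T=0.678, ωT=1.981116, cosh=3.694373, sinh=3.556458; start (x,ẋ)=(-0.136800, -0.072900) → end (x,ẋ)=(-0.229032, -0.282829)
phase 2: p=0.1630, T=0.272, ωT=0.794784, cosh=1.332821, sinh=0.881142; start (x,ẋ)=(-0.229032, -0.282829) → end (x,ẋ)=(-0.444796, -1.386323)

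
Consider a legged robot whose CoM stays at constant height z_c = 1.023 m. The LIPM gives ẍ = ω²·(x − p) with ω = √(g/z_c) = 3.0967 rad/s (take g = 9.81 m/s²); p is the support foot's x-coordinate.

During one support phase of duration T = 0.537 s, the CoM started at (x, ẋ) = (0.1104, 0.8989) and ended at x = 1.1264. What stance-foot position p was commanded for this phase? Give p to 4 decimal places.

p = -0.0501

ωT = 3.0967·0.537 = 1.662928; cosh(ωT) = 2.732158, sinh(ωT) = 2.542575
x(T) = p + (x₀−p)·cosh(ωT) + (ẋ₀/ω)·sinh(ωT) ⇒ p·(1 − cosh) = x(T) − x₀·cosh − (ẋ₀/ω)·sinh
numerator   = 1.1264 − (0.1104)·2.732158 − (0.8989/3.0967)·2.542575 = 0.086720
denominator = 1 − 2.732158 = -1.732158
p = 0.086720 / -1.732158 = -0.0501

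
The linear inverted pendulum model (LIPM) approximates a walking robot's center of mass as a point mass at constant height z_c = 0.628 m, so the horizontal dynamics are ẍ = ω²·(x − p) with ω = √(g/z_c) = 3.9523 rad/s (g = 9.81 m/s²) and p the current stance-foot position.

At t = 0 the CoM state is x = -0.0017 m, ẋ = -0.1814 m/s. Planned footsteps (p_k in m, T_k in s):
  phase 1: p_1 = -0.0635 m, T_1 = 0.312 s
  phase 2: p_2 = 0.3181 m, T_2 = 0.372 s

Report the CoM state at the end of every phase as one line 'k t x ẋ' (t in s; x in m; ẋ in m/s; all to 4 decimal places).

phase 1: p=-0.0635, T=0.312, ωT=1.233118, cosh=1.861647, sinh=1.570265; start (x,ẋ)=(-0.001700, -0.181400) → end (x,ẋ)=(-0.020521, 0.045838)
phase 2: p=0.3181, T=0.372, ωT=1.470256, cosh=2.290107, sinh=2.060240; start (x,ẋ)=(-0.020521, 0.045838) → end (x,ẋ)=(-0.433484, -2.652313)

1 0.3120 -0.0205 0.0458
2 0.6840 -0.4335 -2.6523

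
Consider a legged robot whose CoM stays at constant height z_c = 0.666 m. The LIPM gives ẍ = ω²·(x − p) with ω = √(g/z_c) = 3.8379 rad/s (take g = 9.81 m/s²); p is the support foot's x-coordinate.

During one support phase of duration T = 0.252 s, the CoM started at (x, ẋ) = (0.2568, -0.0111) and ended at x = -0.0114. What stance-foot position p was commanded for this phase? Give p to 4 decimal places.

ωT = 3.8379·0.252 = 0.967151; cosh(ωT) = 1.505302, sinh(ωT) = 1.125137
x(T) = p + (x₀−p)·cosh(ωT) + (ẋ₀/ω)·sinh(ωT) ⇒ p·(1 − cosh) = x(T) − x₀·cosh − (ẋ₀/ω)·sinh
numerator   = -0.0114 − (0.2568)·1.505302 − (-0.0111/3.8379)·1.125137 = -0.394707
denominator = 1 − 1.505302 = -0.505302
p = -0.394707 / -0.505302 = 0.7811

p = 0.7811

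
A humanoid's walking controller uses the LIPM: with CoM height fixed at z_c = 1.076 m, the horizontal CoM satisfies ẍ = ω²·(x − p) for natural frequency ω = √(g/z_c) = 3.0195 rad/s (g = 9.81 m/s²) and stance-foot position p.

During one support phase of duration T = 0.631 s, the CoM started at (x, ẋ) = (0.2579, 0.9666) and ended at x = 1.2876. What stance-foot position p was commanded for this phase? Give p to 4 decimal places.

p = 0.2671

ωT = 3.0195·0.631 = 1.905304; cosh(ωT) = 3.435116, sinh(ωT) = 3.286338
x(T) = p + (x₀−p)·cosh(ωT) + (ẋ₀/ω)·sinh(ωT) ⇒ p·(1 − cosh) = x(T) − x₀·cosh − (ẋ₀/ω)·sinh
numerator   = 1.2876 − (0.2579)·3.435116 − (0.9666/3.0195)·3.286338 = -0.650336
denominator = 1 − 3.435116 = -2.435116
p = -0.650336 / -2.435116 = 0.2671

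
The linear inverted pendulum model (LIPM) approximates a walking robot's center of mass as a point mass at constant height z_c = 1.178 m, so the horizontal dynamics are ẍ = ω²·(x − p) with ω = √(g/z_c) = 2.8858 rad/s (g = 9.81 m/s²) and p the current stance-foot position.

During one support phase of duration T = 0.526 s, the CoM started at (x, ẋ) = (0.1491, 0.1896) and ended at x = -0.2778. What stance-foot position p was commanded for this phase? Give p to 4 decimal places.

ωT = 2.8858·0.526 = 1.517931; cosh(ωT) = 2.390970, sinh(ωT) = 2.171805
x(T) = p + (x₀−p)·cosh(ωT) + (ẋ₀/ω)·sinh(ωT) ⇒ p·(1 − cosh) = x(T) − x₀·cosh − (ẋ₀/ω)·sinh
numerator   = -0.2778 − (0.1491)·2.390970 − (0.1896/2.8858)·2.171805 = -0.776983
denominator = 1 − 2.390970 = -1.390970
p = -0.776983 / -1.390970 = 0.5586

p = 0.5586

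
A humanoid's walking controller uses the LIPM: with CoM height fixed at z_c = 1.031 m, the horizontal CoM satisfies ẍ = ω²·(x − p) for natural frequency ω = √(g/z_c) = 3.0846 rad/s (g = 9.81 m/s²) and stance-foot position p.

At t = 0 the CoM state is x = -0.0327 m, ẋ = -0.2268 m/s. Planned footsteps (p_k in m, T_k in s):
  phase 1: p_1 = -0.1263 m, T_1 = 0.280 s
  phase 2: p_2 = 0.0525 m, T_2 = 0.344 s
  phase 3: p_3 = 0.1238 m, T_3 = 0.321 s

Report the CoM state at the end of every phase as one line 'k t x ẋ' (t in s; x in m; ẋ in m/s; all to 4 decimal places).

1 0.2800 -0.0673 -0.0352
2 0.6240 -0.1558 -0.5268
3 0.9450 -0.5025 -1.8073

phase 1: p=-0.1263, T=0.280, ωT=0.863688, cosh=1.396748, sinh=0.975144; start (x,ẋ)=(-0.032700, -0.226800) → end (x,ẋ)=(-0.067263, -0.035240)
phase 2: p=0.0525, T=0.344, ωT=1.061102, cosh=1.617814, sinh=1.271740; start (x,ẋ)=(-0.067263, -0.035240) → end (x,ẋ)=(-0.155784, -0.526821)
phase 3: p=0.1238, T=0.321, ωT=0.990157, cosh=1.531587, sinh=1.160069; start (x,ẋ)=(-0.155784, -0.526821) → end (x,ẋ)=(-0.502536, -1.807321)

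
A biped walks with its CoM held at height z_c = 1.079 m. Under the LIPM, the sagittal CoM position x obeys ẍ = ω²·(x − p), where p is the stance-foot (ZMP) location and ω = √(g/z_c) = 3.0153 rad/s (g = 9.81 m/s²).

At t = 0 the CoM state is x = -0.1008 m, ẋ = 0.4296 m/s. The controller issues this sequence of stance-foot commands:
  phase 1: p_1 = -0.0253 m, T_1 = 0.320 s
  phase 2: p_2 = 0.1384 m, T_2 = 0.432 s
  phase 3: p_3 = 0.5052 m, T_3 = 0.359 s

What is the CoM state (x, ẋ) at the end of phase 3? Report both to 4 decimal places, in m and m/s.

x = -0.0441, ẋ = -1.2132

phase 1: p=-0.0253, T=0.320, ωT=0.964896, cosh=1.502769, sinh=1.121746; start (x,ẋ)=(-0.100800, 0.429600) → end (x,ẋ)=(0.021060, 0.390218)
phase 2: p=0.1384, T=0.432, ωT=1.302610, cosh=1.975353, sinh=1.703532; start (x,ẋ)=(0.021060, 0.390218) → end (x,ẋ)=(0.127071, 0.168083)
phase 3: p=0.5052, T=0.359, ωT=1.082493, cosh=1.645389, sinh=1.306639; start (x,ẋ)=(0.127071, 0.168083) → end (x,ẋ)=(-0.044134, -1.213234)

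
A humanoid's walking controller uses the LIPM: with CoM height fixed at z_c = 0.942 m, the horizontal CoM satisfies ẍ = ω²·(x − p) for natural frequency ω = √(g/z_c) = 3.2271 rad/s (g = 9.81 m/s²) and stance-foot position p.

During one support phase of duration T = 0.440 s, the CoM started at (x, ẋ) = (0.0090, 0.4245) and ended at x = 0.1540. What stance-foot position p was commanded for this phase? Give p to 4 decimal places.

ωT = 3.2271·0.440 = 1.419924; cosh(ωT) = 2.189269, sinh(ωT) = 1.947537
x(T) = p + (x₀−p)·cosh(ωT) + (ẋ₀/ω)·sinh(ωT) ⇒ p·(1 − cosh) = x(T) − x₀·cosh − (ẋ₀/ω)·sinh
numerator   = 0.1540 − (0.0090)·2.189269 − (0.4245/3.2271)·1.947537 = -0.121887
denominator = 1 − 2.189269 = -1.189269
p = -0.121887 / -1.189269 = 0.1025

p = 0.1025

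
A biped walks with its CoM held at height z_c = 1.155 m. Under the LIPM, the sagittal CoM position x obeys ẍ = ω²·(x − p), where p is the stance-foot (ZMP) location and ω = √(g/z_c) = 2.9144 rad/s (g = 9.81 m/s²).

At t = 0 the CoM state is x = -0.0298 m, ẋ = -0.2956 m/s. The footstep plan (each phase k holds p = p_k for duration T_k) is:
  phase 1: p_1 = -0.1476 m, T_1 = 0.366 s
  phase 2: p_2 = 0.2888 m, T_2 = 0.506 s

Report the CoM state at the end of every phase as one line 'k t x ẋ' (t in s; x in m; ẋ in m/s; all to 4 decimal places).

1 0.3660 -0.0861 -0.0406
2 0.8720 -0.6020 -2.3555

phase 1: p=-0.1476, T=0.366, ωT=1.066670, cosh=1.624921, sinh=1.280768; start (x,ẋ)=(-0.029800, -0.295600) → end (x,ẋ)=(-0.086089, -0.040618)
phase 2: p=0.2888, T=0.506, ωT=1.474686, cosh=2.299258, sinh=2.070407; start (x,ẋ)=(-0.086089, -0.040618) → end (x,ẋ)=(-0.602022, -2.355472)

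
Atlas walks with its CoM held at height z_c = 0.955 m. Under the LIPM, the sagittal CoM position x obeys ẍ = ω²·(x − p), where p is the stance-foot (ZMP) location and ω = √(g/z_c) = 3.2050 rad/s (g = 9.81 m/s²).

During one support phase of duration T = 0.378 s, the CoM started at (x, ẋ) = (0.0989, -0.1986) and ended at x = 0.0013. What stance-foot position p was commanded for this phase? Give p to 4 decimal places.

p = 0.1022

ωT = 3.2050·0.378 = 1.211490; cosh(ωT) = 1.828119, sinh(ωT) = 1.530366
x(T) = p + (x₀−p)·cosh(ωT) + (ẋ₀/ω)·sinh(ωT) ⇒ p·(1 − cosh) = x(T) − x₀·cosh − (ẋ₀/ω)·sinh
numerator   = 0.0013 − (0.0989)·1.828119 − (-0.1986/3.2050)·1.530366 = -0.084671
denominator = 1 − 1.828119 = -0.828119
p = -0.084671 / -0.828119 = 0.1022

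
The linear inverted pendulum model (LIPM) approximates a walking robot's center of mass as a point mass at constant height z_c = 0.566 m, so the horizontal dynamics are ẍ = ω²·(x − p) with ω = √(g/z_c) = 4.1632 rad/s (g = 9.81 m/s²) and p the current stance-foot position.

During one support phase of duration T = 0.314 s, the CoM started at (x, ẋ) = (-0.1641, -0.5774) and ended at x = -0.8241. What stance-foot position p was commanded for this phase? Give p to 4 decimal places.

p = 0.2656

ωT = 4.1632·0.314 = 1.307245; cosh(ωT) = 1.983271, sinh(ωT) = 1.712706
x(T) = p + (x₀−p)·cosh(ωT) + (ẋ₀/ω)·sinh(ωT) ⇒ p·(1 − cosh) = x(T) − x₀·cosh − (ẋ₀/ω)·sinh
numerator   = -0.8241 − (-0.1641)·1.983271 − (-0.5774/4.1632)·1.712706 = -0.261108
denominator = 1 − 1.983271 = -0.983271
p = -0.261108 / -0.983271 = 0.2656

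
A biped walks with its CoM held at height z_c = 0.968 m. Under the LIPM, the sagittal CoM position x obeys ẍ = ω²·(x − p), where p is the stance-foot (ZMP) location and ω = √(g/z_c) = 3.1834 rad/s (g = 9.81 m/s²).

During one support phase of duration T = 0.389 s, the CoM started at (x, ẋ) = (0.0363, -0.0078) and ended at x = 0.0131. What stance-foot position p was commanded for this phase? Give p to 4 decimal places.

ωT = 3.1834·0.389 = 1.238343; cosh(ωT) = 1.869878, sinh(ωT) = 1.580013
x(T) = p + (x₀−p)·cosh(ωT) + (ẋ₀/ω)·sinh(ωT) ⇒ p·(1 − cosh) = x(T) − x₀·cosh − (ẋ₀/ω)·sinh
numerator   = 0.0131 − (0.0363)·1.869878 − (-0.0078/3.1834)·1.580013 = -0.050905
denominator = 1 − 1.869878 = -0.869878
p = -0.050905 / -0.869878 = 0.0585

p = 0.0585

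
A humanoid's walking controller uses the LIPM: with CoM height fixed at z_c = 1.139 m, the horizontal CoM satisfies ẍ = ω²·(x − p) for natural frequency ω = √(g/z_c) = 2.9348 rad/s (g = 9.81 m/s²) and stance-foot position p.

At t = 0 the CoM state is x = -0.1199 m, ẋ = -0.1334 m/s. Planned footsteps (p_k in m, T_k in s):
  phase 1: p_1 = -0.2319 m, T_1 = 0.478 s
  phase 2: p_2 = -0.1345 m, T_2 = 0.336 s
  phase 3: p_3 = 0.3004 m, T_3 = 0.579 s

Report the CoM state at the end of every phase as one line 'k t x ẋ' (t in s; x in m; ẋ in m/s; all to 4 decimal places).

phase 1: p=-0.2319, T=0.478, ωT=1.402834, cosh=2.156305, sinh=1.910406; start (x,ẋ)=(-0.119900, -0.133400) → end (x,ẋ)=(-0.077230, 0.340295)
phase 2: p=-0.1345, T=0.336, ωT=0.986093, cosh=1.526886, sinh=1.153854; start (x,ẋ)=(-0.077230, 0.340295) → end (x,ẋ)=(0.086735, 0.713525)
phase 3: p=0.3004, T=0.579, ωT=1.699249, cosh=2.826330, sinh=2.643509; start (x,ẋ)=(0.086735, 0.713525) → end (x,ẋ)=(0.339217, 0.359008)

1 0.4780 -0.0772 0.3403
2 0.8140 0.0867 0.7135
3 1.3930 0.3392 0.3590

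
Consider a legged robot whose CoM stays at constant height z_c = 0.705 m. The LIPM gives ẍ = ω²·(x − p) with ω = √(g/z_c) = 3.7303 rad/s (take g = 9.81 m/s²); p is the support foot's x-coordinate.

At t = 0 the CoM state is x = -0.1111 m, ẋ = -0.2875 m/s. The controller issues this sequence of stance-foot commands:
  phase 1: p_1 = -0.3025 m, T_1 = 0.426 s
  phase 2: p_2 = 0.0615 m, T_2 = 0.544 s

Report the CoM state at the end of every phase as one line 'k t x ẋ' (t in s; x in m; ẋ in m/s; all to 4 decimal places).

phase 1: p=-0.3025, T=0.426, ωT=1.589108, cosh=2.551742, sinh=2.347634; start (x,ẋ)=(-0.111100, -0.287500) → end (x,ẋ)=(0.004968, 0.942537)
phase 2: p=0.0615, T=0.544, ωT=2.029283, cosh=3.870030, sinh=3.738600; start (x,ẋ)=(0.004968, 0.942537) → end (x,ẋ)=(0.787352, 2.859238)

1 0.4260 0.0050 0.9425
2 0.9700 0.7874 2.8592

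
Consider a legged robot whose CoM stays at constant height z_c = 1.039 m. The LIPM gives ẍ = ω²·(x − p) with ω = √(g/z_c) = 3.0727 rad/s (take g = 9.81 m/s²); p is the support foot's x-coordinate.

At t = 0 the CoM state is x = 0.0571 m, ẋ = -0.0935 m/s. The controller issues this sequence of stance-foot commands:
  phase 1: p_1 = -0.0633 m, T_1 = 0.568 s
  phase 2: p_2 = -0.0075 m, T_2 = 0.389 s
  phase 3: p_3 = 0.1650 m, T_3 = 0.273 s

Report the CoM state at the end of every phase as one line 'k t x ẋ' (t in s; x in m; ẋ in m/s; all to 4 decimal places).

1 0.5680 0.2075 0.7512
2 0.9570 0.7473 2.3466
3 1.2300 1.6829 4.9049

phase 1: p=-0.0633, T=0.568, ωT=1.745294, cosh=2.951088, sinh=2.776495; start (x,ẋ)=(0.057100, -0.093500) → end (x,ẋ)=(0.207524, 0.751246)
phase 2: p=-0.0075, T=0.389, ωT=1.195280, cosh=1.803552, sinh=1.500932; start (x,ẋ)=(0.207524, 0.751246) → end (x,ẋ)=(0.747271, 2.346585)
phase 3: p=0.1650, T=0.273, ωT=0.838847, cosh=1.372953, sinh=0.940745; start (x,ẋ)=(0.747271, 2.346585) → end (x,ẋ)=(1.682867, 4.904880)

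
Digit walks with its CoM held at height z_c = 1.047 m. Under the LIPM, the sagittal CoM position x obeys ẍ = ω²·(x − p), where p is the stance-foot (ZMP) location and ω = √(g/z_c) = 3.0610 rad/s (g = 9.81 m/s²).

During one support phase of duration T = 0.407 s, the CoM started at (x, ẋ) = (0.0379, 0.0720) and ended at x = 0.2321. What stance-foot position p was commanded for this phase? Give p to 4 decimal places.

ωT = 3.0610·0.407 = 1.245827; cosh(ωT) = 1.881755, sinh(ωT) = 1.594053
x(T) = p + (x₀−p)·cosh(ωT) + (ẋ₀/ω)·sinh(ωT) ⇒ p·(1 − cosh) = x(T) − x₀·cosh − (ẋ₀/ω)·sinh
numerator   = 0.2321 − (0.0379)·1.881755 − (0.0720/3.0610)·1.594053 = 0.123287
denominator = 1 − 1.881755 = -0.881755
p = 0.123287 / -0.881755 = -0.1398

p = -0.1398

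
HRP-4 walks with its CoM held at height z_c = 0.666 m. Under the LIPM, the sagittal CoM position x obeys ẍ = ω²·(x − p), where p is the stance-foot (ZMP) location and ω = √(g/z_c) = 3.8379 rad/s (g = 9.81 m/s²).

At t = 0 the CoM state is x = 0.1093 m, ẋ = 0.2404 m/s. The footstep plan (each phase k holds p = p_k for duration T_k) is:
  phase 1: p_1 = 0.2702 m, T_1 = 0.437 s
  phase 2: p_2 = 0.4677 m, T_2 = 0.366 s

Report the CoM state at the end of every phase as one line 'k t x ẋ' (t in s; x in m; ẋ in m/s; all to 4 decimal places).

phase 1: p=0.2702, T=0.437, ωT=1.677162, cosh=2.768628, sinh=2.581724; start (x,ẋ)=(0.109300, 0.240400) → end (x,ẋ)=(-0.013557, -0.928683)
phase 2: p=0.4677, T=0.366, ωT=1.404671, cosh=2.159818, sinh=1.914370; start (x,ẋ)=(-0.013557, -0.928683) → end (x,ẋ)=(-1.034961, -5.541660)

1 0.4370 -0.0136 -0.9287
2 0.8030 -1.0350 -5.5417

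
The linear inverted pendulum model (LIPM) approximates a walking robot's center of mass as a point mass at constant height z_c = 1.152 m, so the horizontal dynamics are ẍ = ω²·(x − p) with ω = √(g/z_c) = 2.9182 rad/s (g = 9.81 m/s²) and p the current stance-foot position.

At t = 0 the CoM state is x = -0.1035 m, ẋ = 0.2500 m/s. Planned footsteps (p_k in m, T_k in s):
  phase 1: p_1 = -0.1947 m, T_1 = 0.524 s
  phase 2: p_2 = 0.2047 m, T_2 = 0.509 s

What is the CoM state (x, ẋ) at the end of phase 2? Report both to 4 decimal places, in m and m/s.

x = 1.0798, ẋ = 2.8169

phase 1: p=-0.1947, T=0.524, ωT=1.529137, cosh=2.415457, sinh=2.198735; start (x,ẋ)=(-0.103500, 0.250000) → end (x,ẋ)=(0.213954, 1.189035)
phase 2: p=0.2047, T=0.509, ωT=1.485364, cosh=2.321496, sinh=2.095076; start (x,ẋ)=(0.213954, 1.189035) → end (x,ẋ)=(1.079832, 2.816916)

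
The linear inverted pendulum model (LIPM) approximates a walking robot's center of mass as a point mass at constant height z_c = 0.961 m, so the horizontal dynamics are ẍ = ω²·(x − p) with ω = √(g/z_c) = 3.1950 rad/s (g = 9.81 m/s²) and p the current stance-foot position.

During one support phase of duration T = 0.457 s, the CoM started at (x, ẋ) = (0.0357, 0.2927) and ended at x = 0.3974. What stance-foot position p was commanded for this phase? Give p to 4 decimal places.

p = -0.1022

ωT = 3.1950·0.457 = 1.460115; cosh(ωT) = 2.269332, sinh(ωT) = 2.037123
x(T) = p + (x₀−p)·cosh(ωT) + (ẋ₀/ω)·sinh(ωT) ⇒ p·(1 − cosh) = x(T) − x₀·cosh − (ẋ₀/ω)·sinh
numerator   = 0.3974 − (0.0357)·2.269332 − (0.2927/3.1950)·2.037123 = 0.129760
denominator = 1 − 2.269332 = -1.269332
p = 0.129760 / -1.269332 = -0.1022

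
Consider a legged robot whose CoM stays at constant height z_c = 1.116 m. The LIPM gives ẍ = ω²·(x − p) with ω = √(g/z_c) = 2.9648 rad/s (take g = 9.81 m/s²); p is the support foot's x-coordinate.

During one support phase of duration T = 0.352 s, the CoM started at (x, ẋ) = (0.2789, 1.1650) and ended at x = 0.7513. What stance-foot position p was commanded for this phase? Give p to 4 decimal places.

ωT = 2.9648·0.352 = 1.043610; cosh(ωT) = 1.595814, sinh(ωT) = 1.243633
x(T) = p + (x₀−p)·cosh(ωT) + (ẋ₀/ω)·sinh(ωT) ⇒ p·(1 − cosh) = x(T) − x₀·cosh − (ẋ₀/ω)·sinh
numerator   = 0.7513 − (0.2789)·1.595814 − (1.1650/2.9648)·1.243633 = -0.182451
denominator = 1 − 1.595814 = -0.595814
p = -0.182451 / -0.595814 = 0.3062

p = 0.3062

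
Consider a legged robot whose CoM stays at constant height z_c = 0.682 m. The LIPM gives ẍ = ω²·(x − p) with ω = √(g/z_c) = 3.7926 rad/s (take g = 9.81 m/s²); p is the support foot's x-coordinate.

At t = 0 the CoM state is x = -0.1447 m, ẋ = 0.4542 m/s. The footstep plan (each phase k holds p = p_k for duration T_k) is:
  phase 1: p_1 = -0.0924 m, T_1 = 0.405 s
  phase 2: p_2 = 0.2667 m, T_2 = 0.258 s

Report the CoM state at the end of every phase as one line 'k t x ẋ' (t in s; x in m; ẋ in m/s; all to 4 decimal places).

1 0.4050 0.0458 0.6646
2 0.6630 0.1315 0.0519

phase 1: p=-0.0924, T=0.405, ωT=1.536003, cosh=2.430611, sinh=2.215372; start (x,ẋ)=(-0.144700, 0.454200) → end (x,ẋ)=(0.045791, 0.664558)
phase 2: p=0.2667, T=0.258, ωT=0.978491, cosh=1.518158, sinh=1.142280; start (x,ẋ)=(0.045791, 0.664558) → end (x,ẋ)=(0.131481, 0.051879)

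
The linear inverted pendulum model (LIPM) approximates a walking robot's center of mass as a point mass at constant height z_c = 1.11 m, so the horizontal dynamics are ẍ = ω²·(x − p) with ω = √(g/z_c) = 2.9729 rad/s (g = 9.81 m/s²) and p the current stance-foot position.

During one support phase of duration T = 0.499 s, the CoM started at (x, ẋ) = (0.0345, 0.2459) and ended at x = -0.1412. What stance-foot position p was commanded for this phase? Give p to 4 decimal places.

p = 0.2991

ωT = 2.9729·0.499 = 1.483477; cosh(ωT) = 2.317547, sinh(ωT) = 2.090700
x(T) = p + (x₀−p)·cosh(ωT) + (ẋ₀/ω)·sinh(ωT) ⇒ p·(1 − cosh) = x(T) − x₀·cosh − (ẋ₀/ω)·sinh
numerator   = -0.1412 − (0.0345)·2.317547 − (0.2459/2.9729)·2.090700 = -0.394085
denominator = 1 − 2.317547 = -1.317547
p = -0.394085 / -1.317547 = 0.2991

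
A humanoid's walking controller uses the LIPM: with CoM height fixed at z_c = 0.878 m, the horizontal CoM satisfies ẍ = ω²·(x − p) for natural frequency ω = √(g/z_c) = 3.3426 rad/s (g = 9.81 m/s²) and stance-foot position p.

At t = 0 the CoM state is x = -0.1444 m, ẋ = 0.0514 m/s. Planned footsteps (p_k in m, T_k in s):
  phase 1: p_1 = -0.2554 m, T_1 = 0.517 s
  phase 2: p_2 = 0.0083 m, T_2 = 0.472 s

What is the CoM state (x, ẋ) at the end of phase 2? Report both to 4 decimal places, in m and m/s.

x = 1.0674, ẋ = 3.7104

phase 1: p=-0.2554, T=0.517, ωT=1.728124, cosh=2.903850, sinh=2.726233; start (x,ẋ)=(-0.144400, 0.051400) → end (x,ẋ)=(0.108849, 1.160768)
phase 2: p=0.0083, T=0.472, ωT=1.577707, cosh=2.525143, sinh=2.318695; start (x,ẋ)=(0.108849, 1.160768) → end (x,ẋ)=(1.067403, 3.710410)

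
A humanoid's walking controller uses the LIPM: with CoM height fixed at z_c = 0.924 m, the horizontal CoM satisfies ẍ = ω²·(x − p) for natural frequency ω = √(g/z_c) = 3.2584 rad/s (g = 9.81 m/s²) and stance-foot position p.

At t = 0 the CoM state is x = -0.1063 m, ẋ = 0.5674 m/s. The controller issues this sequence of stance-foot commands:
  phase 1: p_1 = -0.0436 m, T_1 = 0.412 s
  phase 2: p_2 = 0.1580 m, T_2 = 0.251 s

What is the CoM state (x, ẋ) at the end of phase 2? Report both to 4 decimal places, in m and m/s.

x = 0.3548, ẋ = 1.0201

phase 1: p=-0.0436, T=0.412, ωT=1.342461, cosh=2.044828, sinh=1.783625; start (x,ẋ)=(-0.106300, 0.567400) → end (x,ẋ)=(0.138780, 0.795837)
phase 2: p=0.1580, T=0.251, ωT=0.817858, cosh=1.353509, sinh=0.912133; start (x,ẋ)=(0.138780, 0.795837) → end (x,ẋ)=(0.354767, 1.020050)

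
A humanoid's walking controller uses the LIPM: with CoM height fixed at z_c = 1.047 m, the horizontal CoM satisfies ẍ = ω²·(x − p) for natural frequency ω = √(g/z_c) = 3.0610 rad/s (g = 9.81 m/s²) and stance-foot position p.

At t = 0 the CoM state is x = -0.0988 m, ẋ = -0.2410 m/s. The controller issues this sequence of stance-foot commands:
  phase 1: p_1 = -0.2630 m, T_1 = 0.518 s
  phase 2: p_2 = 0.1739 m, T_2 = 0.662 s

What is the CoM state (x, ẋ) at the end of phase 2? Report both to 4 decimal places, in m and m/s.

phase 1: p=-0.2630, T=0.518, ωT=1.585598, cosh=2.543518, sinh=2.338692; start (x,ẋ)=(-0.098800, -0.241000) → end (x,ẋ)=(-0.029485, 0.562477)
phase 2: p=0.1739, T=0.662, ωT=2.026382, cosh=3.859200, sinh=3.727388; start (x,ẋ)=(-0.029485, 0.562477) → end (x,ẋ)=(0.073925, -0.149822)

x = 0.0739, ẋ = -0.1498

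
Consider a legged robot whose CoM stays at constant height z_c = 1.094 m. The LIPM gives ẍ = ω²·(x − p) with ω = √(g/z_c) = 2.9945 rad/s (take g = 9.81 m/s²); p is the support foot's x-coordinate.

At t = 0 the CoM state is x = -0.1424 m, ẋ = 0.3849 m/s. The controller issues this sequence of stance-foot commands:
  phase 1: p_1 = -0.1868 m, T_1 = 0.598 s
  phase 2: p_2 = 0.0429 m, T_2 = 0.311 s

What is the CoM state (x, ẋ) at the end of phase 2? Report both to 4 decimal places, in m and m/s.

phase 1: p=-0.1868, T=0.598, ωT=1.790711, cosh=3.080277, sinh=2.913435; start (x,ẋ)=(-0.142400, 0.384900) → end (x,ẋ)=(0.324445, 1.572957)
phase 2: p=0.0429, T=0.311, ωT=0.931289, cosh=1.465912, sinh=1.071867; start (x,ẋ)=(0.324445, 1.572957) → end (x,ẋ)=(1.018652, 3.209492)

x = 1.0187, ẋ = 3.2095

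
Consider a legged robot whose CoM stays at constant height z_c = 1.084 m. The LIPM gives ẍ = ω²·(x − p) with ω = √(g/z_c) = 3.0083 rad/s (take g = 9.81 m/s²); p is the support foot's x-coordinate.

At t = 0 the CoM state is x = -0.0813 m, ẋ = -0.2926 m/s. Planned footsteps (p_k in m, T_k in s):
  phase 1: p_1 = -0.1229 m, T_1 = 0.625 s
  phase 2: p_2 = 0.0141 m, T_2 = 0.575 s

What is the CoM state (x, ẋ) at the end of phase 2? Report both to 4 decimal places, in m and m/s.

x = -1.4113, ẋ = -4.2262

phase 1: p=-0.1229, T=0.625, ωT=1.880188, cosh=3.353648, sinh=3.201086; start (x,ẋ)=(-0.081300, -0.292600) → end (x,ẋ)=(-0.294739, -0.580676)
phase 2: p=0.0141, T=0.575, ωT=1.729772, cosh=2.908348, sinh=2.731023; start (x,ẋ)=(-0.294739, -0.580676) → end (x,ẋ)=(-1.411268, -4.226153)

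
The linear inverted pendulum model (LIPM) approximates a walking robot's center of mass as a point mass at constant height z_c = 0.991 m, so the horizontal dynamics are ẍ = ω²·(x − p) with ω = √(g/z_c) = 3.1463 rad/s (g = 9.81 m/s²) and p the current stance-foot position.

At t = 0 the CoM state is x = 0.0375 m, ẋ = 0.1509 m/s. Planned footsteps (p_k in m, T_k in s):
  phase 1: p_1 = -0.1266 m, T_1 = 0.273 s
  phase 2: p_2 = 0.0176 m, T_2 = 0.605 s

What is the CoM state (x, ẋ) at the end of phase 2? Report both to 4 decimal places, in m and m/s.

phase 1: p=-0.1266, T=0.273, ωT=0.858940, cosh=1.392134, sinh=0.968523; start (x,ẋ)=(0.037500, 0.150900) → end (x,ẋ)=(0.148301, 0.710129)
phase 2: p=0.0176, T=0.605, ωT=1.903512, cosh=3.429229, sinh=3.280184; start (x,ẋ)=(0.148301, 0.710129) → end (x,ẋ)=(1.206149, 3.784083)

x = 1.2061, ẋ = 3.7841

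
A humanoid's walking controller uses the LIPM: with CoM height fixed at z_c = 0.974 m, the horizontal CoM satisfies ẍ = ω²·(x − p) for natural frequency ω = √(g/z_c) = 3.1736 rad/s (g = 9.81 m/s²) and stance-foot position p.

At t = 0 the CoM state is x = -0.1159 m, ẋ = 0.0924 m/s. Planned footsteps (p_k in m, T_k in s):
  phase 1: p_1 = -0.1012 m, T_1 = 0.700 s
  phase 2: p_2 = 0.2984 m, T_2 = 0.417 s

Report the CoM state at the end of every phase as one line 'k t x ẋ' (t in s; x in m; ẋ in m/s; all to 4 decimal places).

phase 1: p=-0.1012, T=0.700, ωT=2.221520, cosh=4.664890, sinh=4.556446; start (x,ẋ)=(-0.115900, 0.092400) → end (x,ẋ)=(-0.037112, 0.218469)
phase 2: p=0.2984, T=0.417, ωT=1.323391, cosh=2.011184, sinh=1.744953; start (x,ẋ)=(-0.037112, 0.218469) → end (x,ẋ)=(-0.256255, -1.418612)

1 0.7000 -0.0371 0.2185
2 1.1170 -0.2563 -1.4186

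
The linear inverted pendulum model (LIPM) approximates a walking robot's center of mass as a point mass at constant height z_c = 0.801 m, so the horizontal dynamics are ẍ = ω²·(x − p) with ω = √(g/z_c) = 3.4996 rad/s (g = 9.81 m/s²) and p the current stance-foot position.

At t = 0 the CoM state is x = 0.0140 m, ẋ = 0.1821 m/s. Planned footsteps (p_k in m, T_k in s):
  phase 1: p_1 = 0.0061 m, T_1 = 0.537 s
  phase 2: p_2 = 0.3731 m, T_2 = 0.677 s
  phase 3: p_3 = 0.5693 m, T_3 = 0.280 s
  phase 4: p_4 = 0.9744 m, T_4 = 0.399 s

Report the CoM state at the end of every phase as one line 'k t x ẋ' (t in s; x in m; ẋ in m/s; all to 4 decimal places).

phase 1: p=0.0061, T=0.537, ωT=1.879285, cosh=3.350761, sinh=3.198061; start (x,ẋ)=(0.014000, 0.182100) → end (x,ẋ)=(0.198981, 0.698590)
phase 2: p=0.3731, T=0.677, ωT=2.369229, cosh=5.391351, sinh=5.297799; start (x,ẋ)=(0.198981, 0.698590) → end (x,ẋ)=(0.491907, 0.538139)
phase 3: p=0.5693, T=0.280, ωT=0.979888, cosh=1.519755, sinh=1.144402; start (x,ẋ)=(0.491907, 0.538139) → end (x,ẋ)=(0.627658, 0.507885)
phase 4: p=0.9744, T=0.399, ωT=1.396340, cosh=2.143944, sinh=1.896443; start (x,ẋ)=(0.627658, 0.507885) → end (x,ẋ)=(0.506229, -1.212376)

1 0.5370 0.1990 0.6986
2 1.2140 0.4919 0.5381
3 1.4940 0.6277 0.5079
4 1.8930 0.5062 -1.2124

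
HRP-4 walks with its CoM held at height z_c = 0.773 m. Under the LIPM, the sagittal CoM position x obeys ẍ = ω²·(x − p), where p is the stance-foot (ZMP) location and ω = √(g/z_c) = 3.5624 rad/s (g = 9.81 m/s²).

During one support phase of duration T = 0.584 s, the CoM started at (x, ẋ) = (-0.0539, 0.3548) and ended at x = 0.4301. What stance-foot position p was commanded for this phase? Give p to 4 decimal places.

ωT = 3.5624·0.584 = 2.080442; cosh(ωT) = 4.066440, sinh(ωT) = 3.941565
x(T) = p + (x₀−p)·cosh(ωT) + (ẋ₀/ω)·sinh(ωT) ⇒ p·(1 − cosh) = x(T) − x₀·cosh − (ẋ₀/ω)·sinh
numerator   = 0.4301 − (-0.0539)·4.066440 − (0.3548/3.5624)·3.941565 = 0.256718
denominator = 1 − 4.066440 = -3.066440
p = 0.256718 / -3.066440 = -0.0837

p = -0.0837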